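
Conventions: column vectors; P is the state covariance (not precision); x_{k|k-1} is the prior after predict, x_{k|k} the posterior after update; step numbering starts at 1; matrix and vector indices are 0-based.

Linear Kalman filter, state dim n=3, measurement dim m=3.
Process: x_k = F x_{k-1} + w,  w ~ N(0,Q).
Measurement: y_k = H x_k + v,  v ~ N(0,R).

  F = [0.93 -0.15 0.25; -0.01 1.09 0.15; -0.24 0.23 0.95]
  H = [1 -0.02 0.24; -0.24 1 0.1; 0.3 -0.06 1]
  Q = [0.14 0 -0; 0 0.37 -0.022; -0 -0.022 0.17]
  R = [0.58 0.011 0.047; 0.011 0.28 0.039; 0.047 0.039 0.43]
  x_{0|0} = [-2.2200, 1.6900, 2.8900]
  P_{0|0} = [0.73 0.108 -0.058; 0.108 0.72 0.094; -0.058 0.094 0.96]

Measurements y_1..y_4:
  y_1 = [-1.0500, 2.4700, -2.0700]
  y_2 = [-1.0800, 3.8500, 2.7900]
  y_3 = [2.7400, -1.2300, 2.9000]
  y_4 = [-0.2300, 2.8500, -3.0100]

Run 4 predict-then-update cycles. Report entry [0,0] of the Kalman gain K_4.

K[0,0] = 0.3326

step 1: x^-=[-1.5956, 2.2978, 3.6670]  P^-=[0.7834 0.0367 0.0115; 0.0367 1.2757 0.3718; 0.0115 0.3718 1.1721]  S=[1.4319 -0.0486 0.5619; -0.0486 1.6687 0.4019; 0.5619 0.4019 1.6382]  K=[0.5560 -0.0678 -0.0250; 0.1161 0.7965 -0.0483; -0.0708 0.1211 0.6986]  nu=[-0.2885, -0.5774, -5.1205]  x^+=[-1.5890, 2.0517, 0.0405]  P^+=[0.3426 0.0769 -0.0854; 0.0769 0.2402 0.0071; -0.0854 0.0071 0.3278]
step 2: x^-=[-1.7754, 2.2584, 0.8918]  P^-=[0.4005 0.0380 -0.0586; 0.0380 0.6636 0.0769; -0.0586 0.0769 0.5319]  S=[0.9810 -0.0316 0.2276; -0.0316 0.9720 0.1242; 0.2276 0.1242 0.9545]  K=[0.3976 -0.0495 -0.0263; 0.0798 0.6913 -0.0582; -0.0532 0.0780 0.5365]  nu=[0.5265, 1.0764, 2.5664]  x^+=[-1.6868, 2.8951, 2.3245]  P^+=[0.2455 0.0549 -0.0649; 0.0549 0.2052 0.0015; -0.0649 0.0015 0.2508]
step 3: x^-=[-1.4219, 3.5212, 3.2790]  P^-=[0.3270 0.0208 -0.0422; 0.0208 0.6190 0.0559; -0.0422 0.0559 0.4455]  S=[0.9113 -0.0368 0.2043; -0.0368 0.9255 0.0938; 0.2043 0.0938 0.8744]  K=[0.3482 -0.0517 -0.0133; 0.0646 0.6780 -0.0593; -0.0379 0.0680 0.4928]  nu=[3.4453, -5.4204, 0.2589]  x^+=[0.0546, 0.0533, 2.9074]  P^+=[0.2144 0.0456 -0.0529; 0.0456 0.1990 0.0023; -0.0529 0.0023 0.2288]
step 4: x^-=[0.7697, 0.4936, 2.7612]  P^-=[0.3067 0.0136 -0.0328; 0.0136 0.6115 0.0538; -0.0328 0.0538 0.4194]  S=[0.8943 -0.0397 0.2025; -0.0397 0.9191 0.0868; 0.2025 0.0868 0.8526]  K=[0.3326 -0.0540 -0.0050; 0.0591 0.6756 -0.0580; -0.0304 0.0663 0.4771]  nu=[-1.6525, 2.2650, -5.9725]  x^+=[0.1275, 2.2724, 0.1123]  P^+=[0.2043 0.0421 -0.0474; 0.0421 0.1973 0.0034; -0.0474 0.0034 0.2207]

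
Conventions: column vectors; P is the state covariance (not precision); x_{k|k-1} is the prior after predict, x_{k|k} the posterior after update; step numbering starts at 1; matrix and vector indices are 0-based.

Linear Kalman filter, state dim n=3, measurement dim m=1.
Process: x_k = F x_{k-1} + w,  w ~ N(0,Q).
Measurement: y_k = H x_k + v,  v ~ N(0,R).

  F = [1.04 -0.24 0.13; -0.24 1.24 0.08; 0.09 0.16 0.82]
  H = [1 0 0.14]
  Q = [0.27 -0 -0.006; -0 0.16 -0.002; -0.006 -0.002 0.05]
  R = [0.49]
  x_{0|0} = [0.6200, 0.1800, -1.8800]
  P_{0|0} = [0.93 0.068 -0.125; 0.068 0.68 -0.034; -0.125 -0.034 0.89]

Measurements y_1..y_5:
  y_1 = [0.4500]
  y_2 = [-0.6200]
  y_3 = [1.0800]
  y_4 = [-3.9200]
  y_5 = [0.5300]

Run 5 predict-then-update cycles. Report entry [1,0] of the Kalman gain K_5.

step 1: x^-=[0.3572, -0.0760, -1.4570]  P^-=[1.2645 -0.3450 0.0576; -0.3450 1.2224 0.1649; 0.0576 0.1649 0.6480]  S=[1.7833]  K=[0.7136; -0.1805; 0.0832]  nu=[0.2968]  x^+=[0.5690, -0.1296, -1.4323]  P^+=[0.3564 -0.1153 -0.0482; -0.1153 1.1643 0.1916; -0.0482 0.1916 0.6356]
step 2: x^-=[0.4366, -0.4118, -1.1440]  P^-=[0.7658 -0.5594 -0.0417; -0.5594 2.0833 0.4610; -0.0417 0.4610 0.5499]  S=[1.2549]  K=[0.6056; -0.3944; 0.0281]  nu=[-0.8965]  x^+=[-0.1063, -0.0583, -1.1692]  P^+=[0.3056 -0.2597 -0.0631; -0.2597 1.8882 0.4749; -0.0631 0.4749 0.5489]
step 3: x^-=[-0.2485, -0.1403, -0.9777]  P^-=[0.8015 -0.9182 -0.1671; -0.9182 3.3356 0.8840; -0.1671 0.8840 0.5778]  S=[1.2560]  K=[0.6195; -0.6325; -0.0687]  nu=[1.4654]  x^+=[0.6593, -1.0672, -1.0783]  P^+=[0.3195 -0.4261 -0.1137; -0.4261 2.8331 0.8294; -0.1137 0.8294 0.5718]
step 4: x^-=[0.8016, -1.5678, -0.9956]  P^-=[0.9186 -1.3790 -0.3299; -1.3790 4.9607 1.4350; -0.3299 1.4350 0.6982]  S=[1.3299]  K=[0.6560; -0.8859; -0.1746]  nu=[-4.5822]  x^+=[-2.2043, 2.4915, -0.1957]  P^+=[0.3463 -0.6062 -0.1776; -0.6062 3.9170 1.2294; -0.1776 1.2294 0.6577]
step 5: x^-=[-2.9158, 3.6028, 0.0398]  P^-=[1.0592 -1.8966 -0.5116; -1.8966 6.8185 2.0659; -0.5116 2.0659 0.8742]  S=[1.4231]  K=[0.6940; -1.1295; -0.2735]  nu=[3.4403]  x^+=[-0.5284, -0.2831, -0.9011]  P^+=[0.3739 -0.7812 -0.2415; -0.7812 5.0029 1.6263; -0.2415 1.6263 0.7678]

K[1,0] = -1.1295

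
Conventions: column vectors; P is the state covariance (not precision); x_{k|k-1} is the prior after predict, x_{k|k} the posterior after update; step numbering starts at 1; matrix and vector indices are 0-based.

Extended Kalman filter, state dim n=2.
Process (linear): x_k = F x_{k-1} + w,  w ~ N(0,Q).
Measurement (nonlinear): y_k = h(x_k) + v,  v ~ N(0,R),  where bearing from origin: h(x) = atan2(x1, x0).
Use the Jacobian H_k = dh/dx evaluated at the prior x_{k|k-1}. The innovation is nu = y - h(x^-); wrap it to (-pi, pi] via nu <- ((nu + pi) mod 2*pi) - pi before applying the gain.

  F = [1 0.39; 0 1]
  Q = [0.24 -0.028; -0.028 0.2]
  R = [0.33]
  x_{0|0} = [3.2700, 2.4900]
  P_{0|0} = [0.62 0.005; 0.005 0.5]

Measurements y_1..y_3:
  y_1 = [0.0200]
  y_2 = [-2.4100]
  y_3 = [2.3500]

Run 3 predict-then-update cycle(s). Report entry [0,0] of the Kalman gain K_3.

step 1: x^-=[4.2411, 2.4900]  P^-=[0.9399 0.1720; 0.1720 0.7000]  H_jac=[-0.1029 0.1753]  S=[0.3553]  K=[-0.1875; 0.2956]  nu=[-0.5109]  x^+=[4.3369, 2.3390]  P^+=[0.9275 0.1917; 0.1917 0.6689]
step 2: x^-=[5.2491, 2.3390]  P^-=[1.4187 0.4246; 0.4246 0.8689]  H_jac=[-0.0708 0.1589]  S=[0.3495]  K=[-0.0944; 0.3091]  nu=[-2.8292]  x^+=[5.5162, 1.4644]  P^+=[1.4156 0.4348; 0.4348 0.8355]
step 3: x^-=[6.0873, 1.4644]  P^-=[2.1218 0.7326; 0.7326 1.0355]  H_jac=[-0.0374 0.1553]  S=[0.3494]  K=[0.0988; 0.3819]  nu=[2.1139]  x^+=[6.2960, 2.2716]  P^+=[2.1184 0.7195; 0.7195 0.9846]

K[0,0] = 0.0988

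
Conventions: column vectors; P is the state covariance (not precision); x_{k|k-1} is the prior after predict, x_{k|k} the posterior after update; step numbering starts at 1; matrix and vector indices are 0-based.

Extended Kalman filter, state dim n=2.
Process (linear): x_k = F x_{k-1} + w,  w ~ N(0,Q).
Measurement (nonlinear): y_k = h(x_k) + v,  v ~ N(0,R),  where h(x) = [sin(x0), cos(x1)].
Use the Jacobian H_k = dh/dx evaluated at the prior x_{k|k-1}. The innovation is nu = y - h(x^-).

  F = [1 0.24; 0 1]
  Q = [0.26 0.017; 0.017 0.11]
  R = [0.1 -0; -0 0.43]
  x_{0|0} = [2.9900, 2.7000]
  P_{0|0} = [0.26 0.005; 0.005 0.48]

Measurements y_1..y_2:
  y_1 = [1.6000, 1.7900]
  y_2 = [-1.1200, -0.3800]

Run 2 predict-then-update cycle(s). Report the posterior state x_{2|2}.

x_post = [3.9057, 1.9253]

step 1: x^-=[3.6380, 2.7000]  P^-=[0.5500 0.1372; 0.1372 0.5900]  H_jac=[-0.8793 0.0000; 0.0000 -0.4274]  S=[0.5253 0.0516; 0.0516 0.5378]  K=[-0.9187 -0.0210; -0.1854 -0.4511]  nu=[2.0763, 2.6941]  x^+=[1.6741, 1.0997]  P^+=[0.1045 0.0211; 0.0211 0.4539]
step 2: x^-=[1.9380, 1.0997]  P^-=[0.4007 0.1470; 0.1470 0.5639]  H_jac=[-0.3590 0.0000; 0.0000 -0.8911]  S=[0.1517 0.0470; 0.0470 0.8777]  K=[-0.9177 -0.1001; -0.1734 -0.5632]  nu=[-2.0533, -0.8338]  x^+=[3.9057, 1.9253]  P^+=[0.2556 0.0483; 0.0483 0.2718]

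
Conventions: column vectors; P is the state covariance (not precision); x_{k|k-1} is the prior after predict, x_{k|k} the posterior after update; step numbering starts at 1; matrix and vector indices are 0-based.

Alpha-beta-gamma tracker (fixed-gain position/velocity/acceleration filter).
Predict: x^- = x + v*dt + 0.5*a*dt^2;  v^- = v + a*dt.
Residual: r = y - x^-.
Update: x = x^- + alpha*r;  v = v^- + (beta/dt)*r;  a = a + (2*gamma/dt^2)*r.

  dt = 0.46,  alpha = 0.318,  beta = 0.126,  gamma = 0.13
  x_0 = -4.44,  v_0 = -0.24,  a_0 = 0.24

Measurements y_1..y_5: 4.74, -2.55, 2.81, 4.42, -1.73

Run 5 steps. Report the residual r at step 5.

resid = -14.6940

step 1: x_pred=-4.5250  r=9.2650  x^+=-1.5787  v^+=2.4082  a^+=11.6242
step 2: x_pred=0.7589  r=-3.3089  x^+=-0.2933  v^+=6.8490  a^+=7.5585
step 3: x_pred=3.6569  r=-0.8469  x^+=3.3876  v^+=10.0939  a^+=6.5179
step 4: x_pred=8.7204  r=-4.3004  x^+=7.3529  v^+=11.9142  a^+=1.2339
step 5: x_pred=12.9640  r=-14.6940  x^+=8.2913  v^+=8.4569  a^+=-16.8211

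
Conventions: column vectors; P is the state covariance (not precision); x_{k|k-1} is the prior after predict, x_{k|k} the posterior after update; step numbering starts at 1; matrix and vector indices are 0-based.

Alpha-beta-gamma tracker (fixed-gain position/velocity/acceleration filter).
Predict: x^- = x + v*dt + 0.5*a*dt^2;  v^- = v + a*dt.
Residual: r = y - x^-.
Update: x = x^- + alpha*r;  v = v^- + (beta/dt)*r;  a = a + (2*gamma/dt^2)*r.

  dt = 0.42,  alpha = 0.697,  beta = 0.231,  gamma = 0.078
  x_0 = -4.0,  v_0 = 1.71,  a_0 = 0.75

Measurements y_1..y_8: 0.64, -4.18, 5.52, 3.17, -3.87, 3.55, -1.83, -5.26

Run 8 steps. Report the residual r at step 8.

resid = -2.6525

step 1: x_pred=-3.2157  r=3.8557  x^+=-0.5283  v^+=4.1456  a^+=4.1598
step 2: x_pred=1.5798  r=-5.7598  x^+=-2.4348  v^+=2.7248  a^+=-0.9339
step 3: x_pred=-1.3727  r=6.8927  x^+=3.4315  v^+=6.1236  a^+=5.1617
step 4: x_pred=6.4587  r=-3.2887  x^+=4.1665  v^+=6.4827  a^+=2.2533
step 5: x_pred=7.0880  r=-10.9580  x^+=-0.5497  v^+=1.4022  a^+=-7.4374
step 6: x_pred=-0.6168  r=4.1668  x^+=2.2875  v^+=0.5703  a^+=-3.7525
step 7: x_pred=2.1960  r=-4.0260  x^+=-0.6101  v^+=-3.2201  a^+=-7.3129
step 8: x_pred=-2.6075  r=-2.6525  x^+=-4.4563  v^+=-7.7503  a^+=-9.6586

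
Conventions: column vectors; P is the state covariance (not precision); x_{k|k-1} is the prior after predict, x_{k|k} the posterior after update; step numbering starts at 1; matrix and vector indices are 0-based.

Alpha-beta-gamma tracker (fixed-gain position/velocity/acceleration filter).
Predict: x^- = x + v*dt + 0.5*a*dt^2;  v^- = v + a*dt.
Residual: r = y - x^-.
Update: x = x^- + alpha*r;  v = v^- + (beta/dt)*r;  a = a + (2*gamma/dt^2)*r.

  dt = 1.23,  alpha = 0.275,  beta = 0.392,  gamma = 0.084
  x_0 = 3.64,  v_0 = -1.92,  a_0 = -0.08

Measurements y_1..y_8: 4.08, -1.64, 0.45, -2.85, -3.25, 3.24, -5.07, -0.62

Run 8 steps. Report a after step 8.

step 1: x_pred=1.2179  r=2.8621  x^+=2.0050  v^+=-1.1062  a^+=0.2378
step 2: x_pred=0.8242  r=-2.4642  x^+=0.1465  v^+=-1.5991  a^+=-0.0358
step 3: x_pred=-1.8474  r=2.2974  x^+=-1.2156  v^+=-0.9109  a^+=0.2193
step 4: x_pred=-2.1702  r=-0.6798  x^+=-2.3571  v^+=-0.8578  a^+=0.1438
step 5: x_pred=-3.3035  r=0.0535  x^+=-3.2888  v^+=-0.6639  a^+=0.1497
step 6: x_pred=-3.9921  r=7.2321  x^+=-2.0033  v^+=1.8251  a^+=0.9528
step 7: x_pred=0.9624  r=-6.0324  x^+=-0.6965  v^+=1.0746  a^+=0.2830
step 8: x_pred=0.8393  r=-1.4593  x^+=0.4380  v^+=0.9576  a^+=0.1209

a_post = 0.1209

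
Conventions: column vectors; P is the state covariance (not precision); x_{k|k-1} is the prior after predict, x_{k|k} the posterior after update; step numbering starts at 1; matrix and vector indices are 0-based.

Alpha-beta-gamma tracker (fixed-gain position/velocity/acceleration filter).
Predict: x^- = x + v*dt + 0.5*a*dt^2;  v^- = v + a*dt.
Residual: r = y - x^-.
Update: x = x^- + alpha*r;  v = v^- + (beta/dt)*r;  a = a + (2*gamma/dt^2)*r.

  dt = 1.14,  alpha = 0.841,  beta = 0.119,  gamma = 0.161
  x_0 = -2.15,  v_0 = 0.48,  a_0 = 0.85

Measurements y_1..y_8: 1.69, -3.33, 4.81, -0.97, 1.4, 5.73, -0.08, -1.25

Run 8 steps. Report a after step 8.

a_post = -1.2664

step 1: x_pred=-1.0505  r=2.7405  x^+=1.2543  v^+=1.7351  a^+=1.5290
step 2: x_pred=4.2258  r=-7.5558  x^+=-2.1286  v^+=2.6894  a^+=-0.3431
step 3: x_pred=0.7144  r=4.0956  x^+=4.1588  v^+=2.7258  a^+=0.6717
step 4: x_pred=7.7027  r=-8.6727  x^+=0.4090  v^+=2.5862  a^+=-1.4771
step 5: x_pred=2.3974  r=-0.9974  x^+=1.5586  v^+=0.7982  a^+=-1.7243
step 6: x_pred=1.3481  r=4.3819  x^+=5.0333  v^+=-0.7101  a^+=-0.6386
step 7: x_pred=3.8089  r=-3.8889  x^+=0.5383  v^+=-1.8440  a^+=-1.6021
step 8: x_pred=-2.6049  r=1.3549  x^+=-1.4654  v^+=-3.5289  a^+=-1.2664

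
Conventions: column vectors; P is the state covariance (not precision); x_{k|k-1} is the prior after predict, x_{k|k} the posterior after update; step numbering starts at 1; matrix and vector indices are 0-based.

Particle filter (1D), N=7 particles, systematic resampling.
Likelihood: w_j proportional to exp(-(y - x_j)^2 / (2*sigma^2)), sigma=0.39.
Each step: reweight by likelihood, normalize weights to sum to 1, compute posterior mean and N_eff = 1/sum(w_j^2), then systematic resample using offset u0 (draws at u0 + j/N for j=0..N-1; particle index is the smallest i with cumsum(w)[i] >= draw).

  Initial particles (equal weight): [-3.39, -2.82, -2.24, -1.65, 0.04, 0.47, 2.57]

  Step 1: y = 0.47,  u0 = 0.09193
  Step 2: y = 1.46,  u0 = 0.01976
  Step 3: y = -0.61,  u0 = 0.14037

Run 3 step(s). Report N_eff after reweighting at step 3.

N_eff = 7.0000

step 1: w=[0.0000, 0.0000, 0.0000, 0.0000, 0.3526, 0.6474, 0.0000]  mean=0.3184  Neff=1.8400  idx=[4, 4, 5, 5, 5, 5, 5]
step 2: w=[0.0065, 0.0065, 0.1974, 0.1974, 0.1974, 0.1974, 0.1974]  mean=0.4644  Neff=5.1312  idx=[2, 2, 3, 4, 4, 5, 6]
step 3: w=[0.1429, 0.1429, 0.1429, 0.1429, 0.1429, 0.1429, 0.1429]  mean=0.4700  Neff=7.0000  idx=[0, 1, 2, 3, 4, 5, 6]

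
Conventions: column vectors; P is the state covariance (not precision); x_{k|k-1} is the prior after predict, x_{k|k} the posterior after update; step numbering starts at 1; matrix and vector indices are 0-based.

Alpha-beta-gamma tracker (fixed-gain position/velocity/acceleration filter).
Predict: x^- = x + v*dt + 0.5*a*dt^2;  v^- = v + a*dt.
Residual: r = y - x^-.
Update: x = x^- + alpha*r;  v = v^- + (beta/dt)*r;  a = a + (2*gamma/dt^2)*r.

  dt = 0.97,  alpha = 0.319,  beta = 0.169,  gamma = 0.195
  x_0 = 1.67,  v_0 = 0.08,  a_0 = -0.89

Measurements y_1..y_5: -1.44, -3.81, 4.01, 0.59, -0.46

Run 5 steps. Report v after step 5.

v_post = 4.0112

step 1: x_pred=1.3289  r=-2.7689  x^+=0.4456  v^+=-1.2657  a^+=-2.0377
step 2: x_pred=-1.7408  r=-2.0692  x^+=-2.4008  v^+=-3.6028  a^+=-2.8954
step 3: x_pred=-7.2577  r=11.2677  x^+=-3.6633  v^+=-4.4482  a^+=1.7750
step 4: x_pred=-7.1430  r=7.7330  x^+=-4.6762  v^+=-1.3791  a^+=4.9803
step 5: x_pred=-3.6709  r=3.2109  x^+=-2.6466  v^+=4.0112  a^+=6.3112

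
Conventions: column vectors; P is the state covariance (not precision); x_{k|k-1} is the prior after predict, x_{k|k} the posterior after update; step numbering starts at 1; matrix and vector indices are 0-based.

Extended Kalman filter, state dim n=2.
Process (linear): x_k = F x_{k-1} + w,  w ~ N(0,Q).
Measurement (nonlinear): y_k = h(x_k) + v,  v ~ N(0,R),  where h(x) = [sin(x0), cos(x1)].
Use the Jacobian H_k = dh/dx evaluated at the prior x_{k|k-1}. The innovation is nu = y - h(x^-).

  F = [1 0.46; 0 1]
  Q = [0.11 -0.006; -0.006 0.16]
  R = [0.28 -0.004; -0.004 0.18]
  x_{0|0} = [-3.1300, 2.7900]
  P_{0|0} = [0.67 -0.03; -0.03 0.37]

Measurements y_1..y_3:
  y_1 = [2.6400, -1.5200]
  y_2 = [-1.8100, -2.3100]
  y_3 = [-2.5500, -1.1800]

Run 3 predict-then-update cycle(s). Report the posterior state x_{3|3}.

x_post = [-1.5023, 3.1468]

step 1: x^-=[-1.8466, 2.7900]  P^-=[0.8307 0.1342; 0.1342 0.5300]  H_jac=[-0.2723 0.0000; 0.0000 -0.3444]  S=[0.3416 0.0086; 0.0086 0.2429]  K=[-0.6580 -0.1670; -0.0882 -0.7485]  nu=[3.6022, -0.5812]  x^+=[-4.1198, 2.9074]  P^+=[0.6741 0.0797; 0.0797 0.3902]
step 2: x^-=[-2.7824, 2.9074]  P^-=[0.9400 0.2531; 0.2531 0.5502]  H_jac=[-0.9362 0.0000; 0.0000 -0.2321]  S=[1.1038 0.0510; 0.0510 0.2096]  K=[-0.7932 -0.0873; -0.1887 -0.5632]  nu=[-1.4585, -1.3373]  x^+=[-1.5089, 3.9357]  P^+=[0.2369 0.0540; 0.0540 0.4335]
step 3: x^-=[0.3016, 3.9357]  P^-=[0.4883 0.2475; 0.2475 0.5935]  H_jac=[0.9549 0.0000; 0.0000 0.7132]  S=[0.7252 0.1645; 0.1645 0.4819]  K=[0.6068 0.1590; 0.1372 0.8316]  nu=[-2.8470, -0.4791]  x^+=[-1.5023, 3.1468]  P^+=[0.1773 0.0367; 0.0367 0.2091]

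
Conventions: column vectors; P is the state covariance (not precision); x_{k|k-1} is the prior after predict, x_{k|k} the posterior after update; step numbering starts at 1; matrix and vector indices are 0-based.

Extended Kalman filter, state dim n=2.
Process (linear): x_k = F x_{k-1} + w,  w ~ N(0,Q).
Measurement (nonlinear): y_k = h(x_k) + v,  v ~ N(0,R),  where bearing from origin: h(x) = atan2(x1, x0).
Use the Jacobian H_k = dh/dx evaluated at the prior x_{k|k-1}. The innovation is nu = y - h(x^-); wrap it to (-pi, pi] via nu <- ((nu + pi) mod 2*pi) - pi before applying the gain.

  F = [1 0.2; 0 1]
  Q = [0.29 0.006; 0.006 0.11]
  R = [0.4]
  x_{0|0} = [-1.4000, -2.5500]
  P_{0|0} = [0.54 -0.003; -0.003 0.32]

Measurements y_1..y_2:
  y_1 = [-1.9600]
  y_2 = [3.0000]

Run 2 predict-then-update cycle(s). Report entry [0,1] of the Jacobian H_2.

step 1: x^-=[-1.9100, -2.5500]  P^-=[0.8416 0.0670; 0.0670 0.4300]  H_jac=[0.2512 -0.1882]  S=[0.4620]  K=[0.4303; -0.1387]  nu=[0.2537]  x^+=[-1.8008, -2.5852]  P^+=[0.7560 0.0946; 0.0946 0.4211]
step 2: x^-=[-2.3179, -2.5852]  P^-=[1.1007 0.1848; 0.1848 0.5311]  H_jac=[0.2144 -0.1923]  S=[0.4550]  K=[0.4407; -0.1373]  nu=[-0.9815]  x^+=[-2.7504, -2.4504]  P^+=[1.0124 0.2123; 0.2123 0.5225]

H_jac[0,1] = -0.1923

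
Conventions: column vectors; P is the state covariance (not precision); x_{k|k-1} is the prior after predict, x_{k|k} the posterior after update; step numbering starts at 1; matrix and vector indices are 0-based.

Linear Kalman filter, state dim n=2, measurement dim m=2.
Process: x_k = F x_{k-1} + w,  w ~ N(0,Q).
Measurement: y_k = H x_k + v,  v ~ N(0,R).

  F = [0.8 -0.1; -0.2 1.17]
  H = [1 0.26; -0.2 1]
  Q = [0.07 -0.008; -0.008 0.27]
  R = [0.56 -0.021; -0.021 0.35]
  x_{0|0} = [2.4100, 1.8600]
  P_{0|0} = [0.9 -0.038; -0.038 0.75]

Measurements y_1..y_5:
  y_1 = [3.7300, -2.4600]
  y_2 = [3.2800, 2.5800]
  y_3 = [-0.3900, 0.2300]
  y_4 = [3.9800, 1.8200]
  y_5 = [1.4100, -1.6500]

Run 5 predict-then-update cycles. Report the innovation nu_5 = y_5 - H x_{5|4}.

step 1: x^-=[1.7420, 1.6942]  P^-=[0.6596 -0.2761; -0.2761 1.3505]  S=[1.1673 -0.0635; -0.0635 1.8373]  K=[0.4924 -0.2050; 0.1061 0.7688]  nu=[1.5475, -3.8058]  x^+=[3.2843, -1.0673]  P^+=[0.2865 -0.0248; -0.0248 0.2619]
step 2: x^-=[2.7342, -1.9056]  P^-=[0.2599 -0.1082; -0.1082 0.6515]  S=[0.8077 -0.0062; -0.0062 1.0552]  K=[0.2859 -0.1501; 0.0806 0.6384]  nu=[1.0413, 5.0325]  x^+=[2.2763, 1.3912]  P^+=[0.1696 -0.0246; -0.0246 0.2168]
step 3: x^-=[1.6819, 1.1725]  P^-=[0.1847 -0.0840; -0.0840 0.5851]  S=[0.7405 0.0145; 0.0145 0.9761]  K=[0.2224 -0.1272; 0.0799 0.6155]  nu=[-2.3768, -0.6061]  x^+=[1.2305, 0.6096]  P^+=[0.1331 -0.0226; -0.0226 0.2092]
step 4: x^-=[0.9235, 0.4671]  P^-=[0.1609 -0.0754; -0.0754 0.5723]  S=[0.7204 0.0242; 0.0242 0.9589]  K=[0.2001 -0.1172; 0.0814 0.6105]  nu=[2.9351, 1.5376]  x^+=[1.3304, 1.6449]  P^+=[0.1200 -0.0212; -0.0212 0.2077]
step 5: x^-=[0.8999, 1.6584]  P^-=[0.1523 -0.0718; -0.0718 0.5691]  S=[0.7134 0.0284; 0.0284 0.9539]  K=[0.1918 -0.1129; 0.0825 0.6092]  nu=[0.0790, -3.1284]  x^+=[1.2682, -0.2409]  P^+=[0.1151 -0.0205; -0.0205 0.2074]

innov = [0.0790, -3.1284]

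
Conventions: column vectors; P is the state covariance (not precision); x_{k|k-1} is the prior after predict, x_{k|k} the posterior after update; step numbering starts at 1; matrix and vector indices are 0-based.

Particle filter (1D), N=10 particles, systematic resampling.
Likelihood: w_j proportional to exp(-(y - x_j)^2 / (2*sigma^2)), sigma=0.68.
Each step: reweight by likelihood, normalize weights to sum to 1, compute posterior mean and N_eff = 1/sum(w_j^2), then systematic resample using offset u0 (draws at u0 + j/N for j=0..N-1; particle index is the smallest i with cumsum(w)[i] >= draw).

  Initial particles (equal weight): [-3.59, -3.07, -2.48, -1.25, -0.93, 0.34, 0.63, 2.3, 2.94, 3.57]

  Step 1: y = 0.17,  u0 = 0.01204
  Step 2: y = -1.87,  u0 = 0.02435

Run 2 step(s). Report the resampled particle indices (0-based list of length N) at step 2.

resampled_idx = [0, 0, 0, 0, 0, 0, 1, 1, 1, 1]

step 1: w=[0.0000, 0.0000, 0.0002, 0.0524, 0.1253, 0.4495, 0.3689, 0.0034, 0.0001, 0.0000]  mean=0.2108  Neff=2.8038  idx=[3, 4, 5, 5, 5, 5, 5, 6, 6, 6]
step 2: w=[0.6147, 0.3583, 0.0047, 0.0047, 0.0047, 0.0047, 0.0047, 0.0011, 0.0011, 0.0011]  mean=-1.0916  Neff=1.9746  idx=[0, 0, 0, 0, 0, 0, 1, 1, 1, 1]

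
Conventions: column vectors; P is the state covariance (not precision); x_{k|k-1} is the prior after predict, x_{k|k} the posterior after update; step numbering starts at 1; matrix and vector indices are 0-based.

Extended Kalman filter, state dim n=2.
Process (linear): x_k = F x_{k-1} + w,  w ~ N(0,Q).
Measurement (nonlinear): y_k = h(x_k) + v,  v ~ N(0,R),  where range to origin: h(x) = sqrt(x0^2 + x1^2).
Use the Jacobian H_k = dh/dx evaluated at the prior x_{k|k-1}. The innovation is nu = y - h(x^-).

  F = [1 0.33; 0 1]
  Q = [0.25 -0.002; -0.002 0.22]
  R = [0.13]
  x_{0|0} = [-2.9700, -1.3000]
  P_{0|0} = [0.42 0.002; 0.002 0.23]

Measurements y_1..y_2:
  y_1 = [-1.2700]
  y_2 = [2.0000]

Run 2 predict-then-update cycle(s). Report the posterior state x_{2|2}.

x_post = [1.6153, 0.2309]

step 1: x^-=[-3.3990, -1.3000]  P^-=[0.6964 0.0759; 0.0759 0.4500]  H_jac=[-0.9340 -0.3572]  S=[0.8456]  K=[-0.8013; -0.2739]  nu=[-4.9091]  x^+=[0.5345, 0.0448]  P^+=[0.1535 -0.1097; -0.1097 0.3865]
step 2: x^-=[0.5493, 0.0448]  P^-=[0.3732 0.0158; 0.0158 0.6065]  H_jac=[0.9967 0.0814]  S=[0.5073]  K=[0.7357; 0.1284]  nu=[1.4489]  x^+=[1.6153, 0.2309]  P^+=[0.0986 -0.0321; -0.0321 0.5982]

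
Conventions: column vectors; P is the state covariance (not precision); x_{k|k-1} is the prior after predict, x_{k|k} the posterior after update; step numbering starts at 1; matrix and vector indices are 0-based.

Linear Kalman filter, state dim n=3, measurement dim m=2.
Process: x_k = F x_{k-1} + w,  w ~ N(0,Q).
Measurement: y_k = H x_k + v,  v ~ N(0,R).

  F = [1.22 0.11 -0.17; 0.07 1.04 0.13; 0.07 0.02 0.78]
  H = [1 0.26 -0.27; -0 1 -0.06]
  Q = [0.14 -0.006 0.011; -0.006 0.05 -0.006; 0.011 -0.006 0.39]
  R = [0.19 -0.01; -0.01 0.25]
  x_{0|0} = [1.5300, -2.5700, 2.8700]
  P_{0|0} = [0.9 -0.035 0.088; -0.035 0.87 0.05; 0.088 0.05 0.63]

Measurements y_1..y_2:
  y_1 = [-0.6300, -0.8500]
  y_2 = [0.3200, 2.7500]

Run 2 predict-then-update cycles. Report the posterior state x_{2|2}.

x_post = [0.4271, 1.2409, 2.3585]

step 1: x^-=[1.0960, -2.1926, 2.2943]  P^-=[1.4605 0.1166 0.0919; 0.1166 1.0161 0.1241; 0.0919 0.1241 0.7891]  S=[1.7703 0.3426; 0.3426 1.2540]  K=[0.8562 -0.1454; 0.0428 0.7926; -0.0655 0.0791]  nu=[-0.5365, 1.4803]  x^+=[0.4215, -1.0422, 2.4465]  P^+=[0.2214 -0.0342 0.1792; -0.0342 0.2018 0.0671; 0.1792 0.0671 0.7772]
step 2: x^-=[-0.0163, -0.7364, 1.9169]  P^-=[0.4084 -0.0094 0.1001; -0.0094 0.2989 0.1415; 0.1001 0.1415 0.8856]  S=[0.6044 0.0262; 0.0262 0.5351]  K=[0.6296 -0.0596; 0.0263 0.5414; -0.1767 0.1739]  nu=[1.0454, 3.6014]  x^+=[0.4271, 1.2409, 2.3585]  P^+=[0.1689 -0.0110 0.1697; -0.0110 0.1409 0.0964; 0.1697 0.0964 0.8522]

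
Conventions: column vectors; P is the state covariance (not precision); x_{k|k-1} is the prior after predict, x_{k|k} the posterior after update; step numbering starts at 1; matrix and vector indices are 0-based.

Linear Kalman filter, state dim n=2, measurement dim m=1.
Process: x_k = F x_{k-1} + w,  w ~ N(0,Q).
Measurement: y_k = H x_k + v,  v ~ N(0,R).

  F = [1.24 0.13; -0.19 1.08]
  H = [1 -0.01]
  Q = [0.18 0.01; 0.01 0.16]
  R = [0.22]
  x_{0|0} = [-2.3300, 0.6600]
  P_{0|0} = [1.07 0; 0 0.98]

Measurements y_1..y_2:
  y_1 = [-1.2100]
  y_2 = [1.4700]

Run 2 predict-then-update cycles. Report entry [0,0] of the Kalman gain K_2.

K[0,0] = 0.6971

step 1: x^-=[-2.8034, 1.1555]  P^-=[1.8418 -0.1045; -0.1045 1.3417]  S=[2.0640]  K=[0.8928; -0.0571]  nu=[1.6050]  x^+=[-1.3704, 1.0638]  P^+=[0.1964 0.0008; 0.0008 1.3350]
step 2: x^-=[-1.5610, 1.4093]  P^-=[0.5048 0.1522; 0.1522 1.7239]  S=[0.7220]  K=[0.6971; 0.1869]  nu=[3.0451]  x^+=[0.5619, 1.9784]  P^+=[0.1540 0.0581; 0.0581 1.6987]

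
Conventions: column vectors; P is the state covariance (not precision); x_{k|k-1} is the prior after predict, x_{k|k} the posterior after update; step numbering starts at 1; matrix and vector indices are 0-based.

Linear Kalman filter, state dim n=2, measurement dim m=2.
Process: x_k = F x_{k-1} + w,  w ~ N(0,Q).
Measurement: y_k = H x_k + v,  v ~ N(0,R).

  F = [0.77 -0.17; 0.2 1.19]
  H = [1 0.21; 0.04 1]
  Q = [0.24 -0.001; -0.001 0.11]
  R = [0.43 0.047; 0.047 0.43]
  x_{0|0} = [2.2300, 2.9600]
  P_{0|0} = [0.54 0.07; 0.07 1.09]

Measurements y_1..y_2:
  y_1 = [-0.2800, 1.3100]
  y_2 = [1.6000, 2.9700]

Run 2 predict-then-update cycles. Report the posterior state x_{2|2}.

step 1: x^-=[1.2139, 3.9684]  P^-=[0.5733 -0.0766; -0.0766 1.7085]  S=[1.0465 0.3515; 0.3515 2.1333]  K=[0.5726 -0.1195; 0.0012 0.7992]  nu=[-2.3273, -2.7070]  x^+=[0.2047, 1.8021]  P^+=[0.2478 -0.0344; -0.0344 0.3451]
step 2: x^-=[-0.1487, 2.1854]  P^-=[0.4059 -0.0630; -0.0630 0.5922]  S=[0.8356 0.1241; 0.1241 1.0179]  K=[0.4856 -0.1051; -0.0128 0.5809]  nu=[1.2898, 0.7905]  x^+=[0.3945, 2.6281]  P^+=[0.2103 -0.0308; -0.0308 0.2504]

x_post = [0.3945, 2.6281]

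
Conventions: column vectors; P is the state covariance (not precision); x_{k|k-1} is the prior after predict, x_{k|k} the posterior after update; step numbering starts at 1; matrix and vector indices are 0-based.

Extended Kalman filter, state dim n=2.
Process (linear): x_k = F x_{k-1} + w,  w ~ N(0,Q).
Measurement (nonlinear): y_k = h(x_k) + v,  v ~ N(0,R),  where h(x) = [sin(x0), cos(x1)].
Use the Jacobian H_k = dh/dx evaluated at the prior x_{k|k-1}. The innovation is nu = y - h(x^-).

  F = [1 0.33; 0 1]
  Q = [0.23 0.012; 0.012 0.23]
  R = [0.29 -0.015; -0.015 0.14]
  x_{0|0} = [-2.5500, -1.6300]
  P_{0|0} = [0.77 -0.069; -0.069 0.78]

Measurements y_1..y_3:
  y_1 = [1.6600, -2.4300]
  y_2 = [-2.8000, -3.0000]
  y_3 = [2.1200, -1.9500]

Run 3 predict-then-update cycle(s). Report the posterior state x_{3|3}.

step 1: x^-=[-3.0879, -1.6300]  P^-=[1.0394 0.2004; 0.2004 1.0100]  H_jac=[-0.9986 0.0000; 0.0000 0.9982]  S=[1.3264 -0.2148; -0.2148 1.1465]  K=[-0.7778 0.0288; -0.0087 0.8778]  nu=[1.7137, -2.3708]  x^+=[-4.4891, -3.7261]  P^+=[0.2263 0.0157; 0.0157 0.1232]
step 2: x^-=[-5.7187, -3.7261]  P^-=[0.4801 0.0684; 0.0684 0.3532]  H_jac=[0.8449 0.0000; 0.0000 -0.5518]  S=[0.6327 -0.0469; -0.0469 0.2475]  K=[0.6388 -0.0315; 0.0335 -0.7810]  nu=[-3.3350, -2.1660]  x^+=[-7.7809, -2.1459]  P^+=[0.2198 0.0253; 0.0253 0.1991]
step 3: x^-=[-8.4890, -2.1459]  P^-=[0.4882 0.1030; 0.1030 0.4291]  H_jac=[-0.5932 0.0000; 0.0000 0.8391]  S=[0.4618 -0.0663; -0.0663 0.4421]  K=[-0.6123 0.1038; -0.0158 0.8120]  nu=[2.9250, -1.4060]  x^+=[-10.4258, -3.3339]  P^+=[0.3019 0.0283; 0.0283 0.1358]

x_post = [-10.4258, -3.3339]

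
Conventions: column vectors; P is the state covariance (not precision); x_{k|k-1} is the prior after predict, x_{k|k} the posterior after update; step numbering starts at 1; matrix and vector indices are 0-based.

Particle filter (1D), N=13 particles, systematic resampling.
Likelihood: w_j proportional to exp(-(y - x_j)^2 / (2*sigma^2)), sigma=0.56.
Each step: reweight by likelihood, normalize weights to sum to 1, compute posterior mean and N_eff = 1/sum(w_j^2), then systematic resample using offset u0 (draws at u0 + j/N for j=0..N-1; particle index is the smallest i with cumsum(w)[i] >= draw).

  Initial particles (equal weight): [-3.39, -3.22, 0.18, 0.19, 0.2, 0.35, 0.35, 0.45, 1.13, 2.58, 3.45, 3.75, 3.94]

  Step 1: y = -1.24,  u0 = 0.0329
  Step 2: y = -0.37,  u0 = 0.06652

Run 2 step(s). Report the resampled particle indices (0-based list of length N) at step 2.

step 1: w=[0.0038, 0.0118, 0.2450, 0.2341, 0.2236, 0.1083, 0.1083, 0.0642, 0.0008, 0.0000, 0.0000, 0.0000, 0.0000]  mean=0.1880  Neff=5.1928  idx=[2, 2, 2, 3, 3, 3, 3, 4, 4, 5, 5, 6, 7]
step 2: w=[0.0867, 0.0867, 0.0867, 0.0851, 0.0851, 0.0851, 0.0851, 0.0836, 0.0836, 0.0614, 0.0614, 0.0614, 0.0480]  mean=0.2310  Neff=12.6388  idx=[0, 1, 2, 3, 4, 5, 6, 7, 7, 8, 10, 11, 12]

resampled_idx = [0, 1, 2, 3, 4, 5, 6, 7, 7, 8, 10, 11, 12]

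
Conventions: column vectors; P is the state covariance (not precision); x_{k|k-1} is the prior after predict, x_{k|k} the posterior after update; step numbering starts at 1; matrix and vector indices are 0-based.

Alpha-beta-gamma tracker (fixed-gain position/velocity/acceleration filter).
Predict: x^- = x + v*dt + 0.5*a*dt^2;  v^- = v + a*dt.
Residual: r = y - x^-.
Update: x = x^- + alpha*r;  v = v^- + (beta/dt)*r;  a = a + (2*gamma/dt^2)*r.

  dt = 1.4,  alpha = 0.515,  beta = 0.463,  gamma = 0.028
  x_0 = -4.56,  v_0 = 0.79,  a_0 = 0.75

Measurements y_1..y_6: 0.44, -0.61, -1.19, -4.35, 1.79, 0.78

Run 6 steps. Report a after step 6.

step 1: x_pred=-2.7190  r=3.1590  x^+=-1.0921  v^+=2.8847  a^+=0.8403
step 2: x_pred=3.7700  r=-4.3800  x^+=1.5143  v^+=2.6126  a^+=0.7151
step 3: x_pred=5.8727  r=-7.0627  x^+=2.2354  v^+=1.2780  a^+=0.5133
step 4: x_pred=4.5277  r=-8.8777  x^+=-0.0443  v^+=-0.9393  a^+=0.2597
step 5: x_pred=-1.1049  r=2.8949  x^+=0.3860  v^+=0.3816  a^+=0.3424
step 6: x_pred=1.2558  r=-0.4758  x^+=1.0108  v^+=0.7036  a^+=0.3288

a_post = 0.3288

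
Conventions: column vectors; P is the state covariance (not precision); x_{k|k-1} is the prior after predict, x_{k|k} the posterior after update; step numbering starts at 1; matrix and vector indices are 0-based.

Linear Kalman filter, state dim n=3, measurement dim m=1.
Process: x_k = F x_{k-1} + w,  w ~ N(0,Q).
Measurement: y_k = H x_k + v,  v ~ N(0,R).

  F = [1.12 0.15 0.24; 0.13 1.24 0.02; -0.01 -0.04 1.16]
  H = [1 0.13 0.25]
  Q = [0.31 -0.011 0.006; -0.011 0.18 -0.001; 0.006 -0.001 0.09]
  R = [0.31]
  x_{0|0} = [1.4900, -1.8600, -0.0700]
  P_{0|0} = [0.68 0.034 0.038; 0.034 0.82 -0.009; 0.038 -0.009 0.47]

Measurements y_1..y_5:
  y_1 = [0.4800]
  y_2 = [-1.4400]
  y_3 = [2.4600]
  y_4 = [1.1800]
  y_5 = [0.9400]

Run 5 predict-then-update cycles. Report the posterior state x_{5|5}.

step 1: x^-=[1.3730, -2.1141, -0.0217]  P^-=[1.2397 0.2900 0.1705; 0.2900 1.4632 -0.0395; 0.1705 -0.0395 0.7238]  S=[1.7778]  K=[0.7425; 0.2646; 0.1948]  nu=[-0.6127]  x^+=[0.9180, -2.2762, -0.1411]  P^+=[0.2595 -0.0592 -0.0866; -0.0592 1.3388 -0.1311; -0.0866 -0.1311 0.6563]
step 2: x^-=[0.6529, -2.7060, -0.0818]  P^-=[0.6276 0.1515 0.0466; 0.1515 2.2171 -0.2530; 0.0466 -0.2530 0.9894]  S=[1.0831]  K=[0.6083; 0.3475; 0.2410]  nu=[-1.7207]  x^+=[-0.3939, -3.3040, -0.4965]  P^+=[0.2267 -0.0775 -0.1122; -0.0775 2.0863 -0.3437; -0.1122 -0.3437 0.9265]
step 3: x^-=[-1.0559, -4.1581, -0.4399]  P^-=[0.5836 0.1960 0.0504; 0.1960 3.3494 -0.5930; 0.0504 -0.5930 1.3745]  S=[1.0737]  K=[0.5790; 0.4500; 0.2952]  nu=[4.1664]  x^+=[1.3564, -2.2833, 0.7901]  P^+=[0.2236 -0.0838 -0.1331; -0.0838 3.1320 -0.7356; -0.1331 -0.7356 1.2809]
step 4: x^-=[1.3663, -2.6392, 0.9943]  P^-=[0.5821 0.2640 0.0517; 0.2640 4.9359 -1.2030; 0.0517 -1.2030 1.8899]  S=[1.1100]  K=[0.5670; 0.5450; 0.3313]  nu=[-0.0918]  x^+=[1.3142, -2.6892, 0.9639]  P^+=[0.2253 -0.0790 -0.1569; -0.0790 4.6062 -1.4034; -0.1569 -1.4034 1.7681]
step 5: x^-=[1.2999, -3.1444, 1.2125]  P^-=[0.5861 0.3455 0.0376; 0.3455 7.1711 -2.2285; 0.0376 -2.2285 2.6103]  S=[1.1442]  K=[0.5597; 0.6298; 0.3500]  nu=[-0.2543]  x^+=[1.1576, -3.3046, 1.1236]  P^+=[0.2277 -0.0578 -0.1866; -0.0578 6.7173 -2.4807; -0.1866 -2.4807 2.4702]

x_post = [1.1576, -3.3046, 1.1236]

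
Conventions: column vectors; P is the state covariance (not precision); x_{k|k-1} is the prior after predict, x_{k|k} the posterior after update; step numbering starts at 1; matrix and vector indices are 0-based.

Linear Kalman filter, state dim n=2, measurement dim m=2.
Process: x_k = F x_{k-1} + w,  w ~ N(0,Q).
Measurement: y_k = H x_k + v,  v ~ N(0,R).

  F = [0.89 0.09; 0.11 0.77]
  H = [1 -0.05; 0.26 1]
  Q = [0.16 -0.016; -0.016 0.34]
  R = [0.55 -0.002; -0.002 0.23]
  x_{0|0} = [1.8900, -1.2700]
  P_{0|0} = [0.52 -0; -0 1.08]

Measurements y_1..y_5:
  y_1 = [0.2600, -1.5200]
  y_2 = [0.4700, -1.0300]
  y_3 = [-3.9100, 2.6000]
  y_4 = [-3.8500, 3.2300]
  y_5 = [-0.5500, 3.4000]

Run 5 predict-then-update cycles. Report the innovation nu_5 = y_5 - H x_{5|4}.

innov = [0.7459, 1.7289]

step 1: x^-=[1.5678, -0.7700]  P^-=[0.5806 0.1098; 0.1098 0.9866]  S=[1.1221 0.2080; 0.2080 1.3129]  K=[0.4901 0.1209; -0.0922 0.7878]  nu=[-1.3463, -1.1576]  x^+=[0.7679, -1.5579]  P^+=[0.2672 -0.0426; -0.0426 0.1925]
step 2: x^-=[0.5432, -1.1151]  P^-=[0.3664 -0.0061; -0.0061 0.4501]  S=[0.9181 0.0647; 0.0647 0.7017]  K=[0.3930 0.0908; -0.0767 0.6463]  nu=[-0.1290, -0.0561]  x^+=[0.4874, -1.1415]  P^+=[0.2142 -0.0356; -0.0356 0.1581]
step 3: x^-=[0.3311, -0.8253]  P^-=[0.3252 -0.0088; -0.0088 0.4303]  S=[0.8772 0.0523; 0.0523 0.6777]  K=[0.3663 0.0835; -0.0726 0.6372]  nu=[-4.2824, 3.3392]  x^+=[-0.9588, 1.6132]  P^+=[0.1996 -0.0334; -0.0334 0.1554]
step 4: x^-=[-0.7081, 1.1367]  P^-=[0.3140 -0.0089; -0.0089 0.4289]  S=[0.8660 0.0494; 0.0494 0.6755]  K=[0.3585 0.0814; -0.0714 0.6367]  nu=[-3.0851, 2.2774]  x^+=[-1.6286, 2.8070]  P^+=[0.1954 -0.0328; -0.0328 0.1551]
step 5: x^-=[-1.1968, 1.9823]  P^-=[0.3108 -0.0089; -0.0089 0.4288]  S=[0.8627 0.0486; 0.0486 0.6751]  K=[0.3562 0.0809; -0.0710 0.6368]  nu=[0.7459, 1.7289]  x^+=[-0.7914, 3.0302]  P^+=[0.1941 -0.0326; -0.0326 0.1551]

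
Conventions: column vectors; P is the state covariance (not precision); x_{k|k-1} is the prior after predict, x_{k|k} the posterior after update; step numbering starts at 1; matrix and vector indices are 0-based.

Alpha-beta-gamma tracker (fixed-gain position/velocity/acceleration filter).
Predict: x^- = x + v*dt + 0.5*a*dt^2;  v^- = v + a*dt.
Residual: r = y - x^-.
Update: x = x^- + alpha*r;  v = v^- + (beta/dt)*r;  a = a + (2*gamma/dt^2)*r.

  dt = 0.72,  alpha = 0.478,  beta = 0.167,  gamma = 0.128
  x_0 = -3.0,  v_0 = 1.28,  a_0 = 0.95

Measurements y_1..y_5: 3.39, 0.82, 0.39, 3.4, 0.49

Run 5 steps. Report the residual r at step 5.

step 1: x_pred=-1.8322  r=5.2222  x^+=0.6640  v^+=3.1753  a^+=3.5288
step 2: x_pred=3.8649  r=-3.0449  x^+=2.4094  v^+=5.0098  a^+=2.0252
step 3: x_pred=6.5414  r=-6.1514  x^+=3.6010  v^+=5.0411  a^+=-1.0125
step 4: x_pred=6.9682  r=-3.5682  x^+=5.2626  v^+=3.4845  a^+=-2.7746
step 5: x_pred=7.0522  r=-6.5622  x^+=3.9155  v^+=-0.0353  a^+=-6.0152

resid = -6.5622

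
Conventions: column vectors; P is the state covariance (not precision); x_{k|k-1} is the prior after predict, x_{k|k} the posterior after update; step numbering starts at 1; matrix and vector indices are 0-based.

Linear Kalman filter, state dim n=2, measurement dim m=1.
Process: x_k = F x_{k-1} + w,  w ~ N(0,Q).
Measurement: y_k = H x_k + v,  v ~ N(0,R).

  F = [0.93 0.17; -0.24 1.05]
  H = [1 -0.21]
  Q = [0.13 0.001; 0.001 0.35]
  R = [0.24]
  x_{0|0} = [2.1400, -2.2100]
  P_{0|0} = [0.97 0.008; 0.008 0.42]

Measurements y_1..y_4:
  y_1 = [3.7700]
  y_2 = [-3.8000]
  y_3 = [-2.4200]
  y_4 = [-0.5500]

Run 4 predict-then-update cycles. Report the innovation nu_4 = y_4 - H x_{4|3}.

innov = [1.9438]

step 1: x^-=[1.6145, -2.8341]  P^-=[0.9836 -0.1330; -0.1330 0.8649]  S=[1.3176]  K=[0.7677; -0.2388]  nu=[1.5603]  x^+=[2.8124, -3.2067]  P^+=[0.2070 0.1085; 0.1085 0.7897]
step 2: x^-=[2.0704, -4.0420]  P^-=[0.3662 0.1973; 0.1973 1.1779]  S=[0.5753]  K=[0.5645; -0.0870]  nu=[-6.7192]  x^+=[-1.7229, -3.4574]  P^+=[0.1829 0.2256; 0.2256 1.1736]
step 3: x^-=[-2.1901, -3.2168]  P^-=[0.3934 0.3807; 0.3807 1.5407]  S=[0.5414]  K=[0.5789; 0.1056]  nu=[-0.9054]  x^+=[-2.7143, -3.3124]  P^+=[0.2119 0.3476; 0.3476 1.5347]
step 4: x^-=[-3.0874, -2.8266]  P^-=[0.4676 0.5529; 0.5529 1.8790]  S=[0.5582]  K=[0.6296; 0.2836]  nu=[1.9438]  x^+=[-1.8635, -2.2753]  P^+=[0.2463 0.4532; 0.4532 1.8341]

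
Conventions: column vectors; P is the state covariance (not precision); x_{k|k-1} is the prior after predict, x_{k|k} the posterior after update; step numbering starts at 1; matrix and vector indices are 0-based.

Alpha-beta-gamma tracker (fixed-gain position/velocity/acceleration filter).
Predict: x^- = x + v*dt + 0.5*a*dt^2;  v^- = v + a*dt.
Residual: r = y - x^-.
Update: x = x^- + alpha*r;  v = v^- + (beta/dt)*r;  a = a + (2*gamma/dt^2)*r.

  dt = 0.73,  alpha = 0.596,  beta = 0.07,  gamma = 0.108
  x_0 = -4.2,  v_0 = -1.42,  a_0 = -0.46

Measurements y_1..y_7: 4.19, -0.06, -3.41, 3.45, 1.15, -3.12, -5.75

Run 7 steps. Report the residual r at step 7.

step 1: x_pred=-5.3592  r=9.5492  x^+=0.3321  v^+=-0.8401  a^+=3.4106
step 2: x_pred=0.6276  r=-0.6876  x^+=0.2178  v^+=1.5836  a^+=3.1319
step 3: x_pred=2.2083  r=-5.6183  x^+=-1.1402  v^+=3.3312  a^+=0.8546
step 4: x_pred=1.5193  r=1.9307  x^+=2.6700  v^+=4.1401  a^+=1.6372
step 5: x_pred=6.1285  r=-4.9785  x^+=3.1613  v^+=4.8579  a^+=-0.3808
step 6: x_pred=6.6061  r=-9.7261  x^+=0.8094  v^+=3.6473  a^+=-4.3230
step 7: x_pred=2.3200  r=-8.0700  x^+=-2.4897  v^+=-0.2824  a^+=-7.5941

resid = -8.0700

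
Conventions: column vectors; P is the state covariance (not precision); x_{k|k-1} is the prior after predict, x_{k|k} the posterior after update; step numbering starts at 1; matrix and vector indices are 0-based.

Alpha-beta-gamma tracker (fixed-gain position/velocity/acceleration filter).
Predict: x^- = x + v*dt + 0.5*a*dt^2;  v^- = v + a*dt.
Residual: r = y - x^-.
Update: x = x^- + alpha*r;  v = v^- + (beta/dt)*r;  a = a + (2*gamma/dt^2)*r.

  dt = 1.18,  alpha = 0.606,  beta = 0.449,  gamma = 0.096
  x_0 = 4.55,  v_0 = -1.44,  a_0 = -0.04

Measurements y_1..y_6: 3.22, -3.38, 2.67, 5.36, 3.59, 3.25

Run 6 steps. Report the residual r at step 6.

resid = -5.5251

step 1: x_pred=2.8230  r=0.3970  x^+=3.0636  v^+=-1.3361  a^+=0.0147
step 2: x_pred=1.4972  r=-4.8772  x^+=-1.4584  v^+=-3.1745  a^+=-0.6578
step 3: x_pred=-5.6623  r=8.3323  x^+=-0.6129  v^+=-0.7802  a^+=0.4912
step 4: x_pred=-1.1916  r=6.5516  x^+=2.7787  v^+=2.2923  a^+=1.3946
step 5: x_pred=6.4545  r=-2.8645  x^+=4.7186  v^+=2.8480  a^+=0.9996
step 6: x_pred=8.7751  r=-5.5251  x^+=5.4269  v^+=1.9251  a^+=0.2377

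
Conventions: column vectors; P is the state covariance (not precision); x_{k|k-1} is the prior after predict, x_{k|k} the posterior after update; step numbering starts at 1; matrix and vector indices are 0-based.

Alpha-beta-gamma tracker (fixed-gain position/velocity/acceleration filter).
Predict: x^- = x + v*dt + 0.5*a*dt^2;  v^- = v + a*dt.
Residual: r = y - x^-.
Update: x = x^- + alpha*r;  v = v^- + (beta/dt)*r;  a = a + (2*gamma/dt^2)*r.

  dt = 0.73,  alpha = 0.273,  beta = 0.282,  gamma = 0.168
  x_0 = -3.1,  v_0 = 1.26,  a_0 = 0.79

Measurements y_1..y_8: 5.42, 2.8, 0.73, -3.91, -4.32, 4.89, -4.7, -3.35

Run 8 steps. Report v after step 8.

step 1: x_pred=-1.9697  r=7.3897  x^+=0.0477  v^+=4.6914  a^+=5.4493
step 2: x_pred=4.9243  r=-2.1243  x^+=4.3444  v^+=7.8487  a^+=4.1099
step 3: x_pred=11.1690  r=-10.4390  x^+=8.3192  v^+=6.8163  a^+=-2.4721
step 4: x_pred=12.6364  r=-16.5464  x^+=8.1192  v^+=-1.3802  a^+=-12.9048
step 5: x_pred=3.6732  r=-7.9932  x^+=1.4911  v^+=-13.8885  a^+=-17.9446
step 6: x_pred=-13.4288  r=18.3188  x^+=-8.4278  v^+=-19.9114  a^+=-6.3943
step 7: x_pred=-24.6669  r=19.9669  x^+=-19.2159  v^+=-16.8660  a^+=6.1950
step 8: x_pred=-29.8775  r=26.5275  x^+=-22.6355  v^+=-2.0961  a^+=22.9209

v_post = -2.0961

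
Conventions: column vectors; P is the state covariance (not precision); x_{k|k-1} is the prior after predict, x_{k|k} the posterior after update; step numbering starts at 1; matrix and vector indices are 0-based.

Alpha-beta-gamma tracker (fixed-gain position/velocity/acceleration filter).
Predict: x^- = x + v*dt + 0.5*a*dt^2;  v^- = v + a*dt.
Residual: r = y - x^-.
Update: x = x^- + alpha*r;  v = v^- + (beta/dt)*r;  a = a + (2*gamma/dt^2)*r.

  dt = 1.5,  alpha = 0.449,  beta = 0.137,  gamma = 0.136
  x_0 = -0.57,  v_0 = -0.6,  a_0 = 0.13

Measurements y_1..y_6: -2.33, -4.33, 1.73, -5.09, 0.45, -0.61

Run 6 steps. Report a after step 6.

step 1: x_pred=-1.3237  r=-1.0063  x^+=-1.7756  v^+=-0.4969  a^+=0.0084
step 2: x_pred=-2.5115  r=-1.8185  x^+=-3.3280  v^+=-0.6505  a^+=-0.2115
step 3: x_pred=-4.5416  r=6.2716  x^+=-1.7257  v^+=-0.3949  a^+=0.5467
step 4: x_pred=-1.7029  r=-3.3871  x^+=-3.2237  v^+=0.1158  a^+=0.1372
step 5: x_pred=-2.8956  r=3.3456  x^+=-1.3934  v^+=0.6272  a^+=0.5417
step 6: x_pred=0.1568  r=-0.7668  x^+=-0.1875  v^+=1.3697  a^+=0.4490

a_post = 0.4490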